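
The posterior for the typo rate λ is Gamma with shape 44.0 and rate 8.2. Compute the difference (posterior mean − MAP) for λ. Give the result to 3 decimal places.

0.122

Mode = (α−1)/β = 43.0/8.2 = 5.244.
Mean = α/β = 44.0/8.2 = 5.366.
Difference = 5.366 − 5.244 = 0.122.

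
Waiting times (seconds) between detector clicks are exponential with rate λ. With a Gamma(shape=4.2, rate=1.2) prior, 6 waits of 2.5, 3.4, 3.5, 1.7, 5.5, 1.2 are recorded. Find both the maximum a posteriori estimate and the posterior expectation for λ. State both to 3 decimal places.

Σ times = 17.8. Posterior: Gamma(shape = 4.2+6 = 10.2, rate = 1.2+17.8 = 19.0).
Mode = (α−1)/β = 9.2/19.0 = 0.484.
Mean = α/β = 10.2/19.0 = 0.537.
The mean is pulled above the mode by the posterior's right skew.

maximum a posteriori estimate = 0.484, posterior expectation = 0.537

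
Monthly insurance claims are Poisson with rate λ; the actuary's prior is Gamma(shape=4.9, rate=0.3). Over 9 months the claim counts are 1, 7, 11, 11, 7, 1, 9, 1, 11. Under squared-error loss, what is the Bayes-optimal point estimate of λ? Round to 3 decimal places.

Σ counts = 59. Posterior: Gamma(shape = 4.9+59 = 63.9, rate = 0.3+9 = 9.3).
Mode = (α−1)/β = 62.9/9.3 = 6.763.
Mean = α/β = 63.9/9.3 = 6.871.
Squared-error loss ⇒ the optimal estimator is the posterior mean.

6.871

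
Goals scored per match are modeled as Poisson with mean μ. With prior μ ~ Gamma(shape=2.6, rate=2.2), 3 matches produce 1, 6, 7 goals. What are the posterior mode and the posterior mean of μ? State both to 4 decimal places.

posterior mode = 3.0000, posterior mean = 3.1923

Σ counts = 14. Posterior: Gamma(shape = 2.6+14 = 16.6, rate = 2.2+3 = 5.2).
Mode = (α−1)/β = 15.6/5.2 = 3.0000.
Mean = α/β = 16.6/5.2 = 3.1923.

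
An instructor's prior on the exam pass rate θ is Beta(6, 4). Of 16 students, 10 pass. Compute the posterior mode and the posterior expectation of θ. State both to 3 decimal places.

MAP = 0.625; posterior mean = 0.615

Posterior: Beta(6+10, 4+6) = Beta(16, 10).
Mode = (16−1)/(16+10−2) = 15/24 = 0.625.
Mean = 16/(16+10) = 16/26 = 0.615.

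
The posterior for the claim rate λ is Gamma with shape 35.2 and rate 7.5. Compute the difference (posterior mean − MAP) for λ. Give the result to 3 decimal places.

Mode = (α−1)/β = 34.2/7.5 = 4.560.
Mean = α/β = 35.2/7.5 = 4.693.
Difference = 4.693 − 4.560 = 0.133.

0.133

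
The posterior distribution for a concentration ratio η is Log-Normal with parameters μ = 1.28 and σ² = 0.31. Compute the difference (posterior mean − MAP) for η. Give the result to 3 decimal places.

Mode = exp(μ − σ²) = exp(0.97) = 2.638.
Mean = exp(μ + σ²/2) = exp(1.435) = 4.200.
Difference = 4.200 − 2.638 = 1.562.
The mean is pulled above the mode by the posterior's right skew.

1.562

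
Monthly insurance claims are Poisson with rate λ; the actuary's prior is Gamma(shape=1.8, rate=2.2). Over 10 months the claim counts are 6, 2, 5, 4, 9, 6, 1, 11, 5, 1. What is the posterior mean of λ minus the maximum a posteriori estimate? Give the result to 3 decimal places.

0.082

Σ counts = 50. Posterior: Gamma(shape = 1.8+50 = 51.8, rate = 2.2+10 = 12.2).
Mode = (α−1)/β = 50.8/12.2 = 4.164.
Mean = α/β = 51.8/12.2 = 4.246.
Difference = 4.246 − 4.164 = 0.082.
The mean is pulled above the mode by the posterior's right skew.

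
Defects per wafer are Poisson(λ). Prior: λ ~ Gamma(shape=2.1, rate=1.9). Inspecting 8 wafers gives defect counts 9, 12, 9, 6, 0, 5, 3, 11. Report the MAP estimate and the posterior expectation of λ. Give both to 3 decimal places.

Σ counts = 55. Posterior: Gamma(shape = 2.1+55 = 57.1, rate = 1.9+8 = 9.9).
Mode = (α−1)/β = 56.1/9.9 = 5.667.
Mean = α/β = 57.1/9.9 = 5.768.
Mean > mode: the posterior has a right tail.

λ_MAP = 5.667, E[λ|data] = 5.768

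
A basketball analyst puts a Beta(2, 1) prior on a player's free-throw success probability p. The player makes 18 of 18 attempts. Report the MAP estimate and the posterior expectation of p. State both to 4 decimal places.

MAP estimate = 1.0000, posterior expectation = 0.9524

Posterior: Beta(2+18, 1+0) = Beta(20, 1).
Since β = 1 ≤ 1 and α > 1, the Beta density is monotone increasing on [0,1]; the mode is at 1.
Mean = 20/(20+1) = 0.9524.
The posterior is left-skewed, so the mode exceeds the mean.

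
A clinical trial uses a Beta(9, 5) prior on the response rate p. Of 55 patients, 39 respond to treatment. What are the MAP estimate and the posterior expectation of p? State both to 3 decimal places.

Posterior: Beta(9+39, 5+16) = Beta(48, 21).
Mode = (48−1)/(48+21−2) = 47/67 = 0.701.
Mean = 48/(48+21) = 48/69 = 0.696.
Mode > mean: the posterior has a left tail.

MAP estimate = 0.701, posterior expectation = 0.696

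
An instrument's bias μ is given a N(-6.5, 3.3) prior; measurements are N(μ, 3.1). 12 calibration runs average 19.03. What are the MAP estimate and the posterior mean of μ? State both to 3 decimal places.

Posterior for μ is Normal. Precision-weighted mean: (1/3.3·-6.5 + 12/3.1·19.03) / (1/3.3 + 12/3.1) = 17.177.
A Normal posterior is symmetric, so mode = mean.

MAP estimate = 17.177, posterior mean = 17.177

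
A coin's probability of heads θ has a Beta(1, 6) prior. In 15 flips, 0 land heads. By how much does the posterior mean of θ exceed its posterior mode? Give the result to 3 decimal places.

0.045

Posterior: Beta(1+0, 6+15) = Beta(1, 21).
Since α = 1 ≤ 1 and β > 1, the Beta density is monotone decreasing on [0,1]; the mode is at 0.
Mean = 1/(1+21) = 0.045.
Difference = 0.045 − 0.000 = 0.045.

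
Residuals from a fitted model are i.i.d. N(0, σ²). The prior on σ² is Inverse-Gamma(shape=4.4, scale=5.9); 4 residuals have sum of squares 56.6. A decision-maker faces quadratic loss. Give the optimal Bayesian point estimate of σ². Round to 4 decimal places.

Posterior: Inverse-Gamma(shape = 4.4+4/2 = 6.4, scale = 5.9+56.6/2 = 34.2).
Mode = β/(α+1) = 34.2/7.4 = 4.6216.
Mean = β/(α−1) = 34.2/5.4 = 6.3333.
Quadratic loss ⇒ the optimal estimator is the posterior mean.

6.3333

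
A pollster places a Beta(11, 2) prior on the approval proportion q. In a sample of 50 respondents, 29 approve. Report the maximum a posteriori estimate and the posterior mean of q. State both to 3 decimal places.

maximum a posteriori estimate = 0.639, posterior mean = 0.635

Posterior: Beta(11+29, 2+21) = Beta(40, 23).
Mode = (40−1)/(40+23−2) = 39/61 = 0.639.
Mean = 40/(40+23) = 40/63 = 0.635.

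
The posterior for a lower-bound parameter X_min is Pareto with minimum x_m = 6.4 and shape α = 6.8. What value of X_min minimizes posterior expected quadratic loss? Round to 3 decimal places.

7.503

The Pareto density is strictly decreasing on [x_m, ∞), so the mode is x_m = 6.400.
Mean = α·x_m/(α−1) = 6.8·6.4/5.8 = 7.503.
Quadratic loss ⇒ the optimal estimator is the posterior mean.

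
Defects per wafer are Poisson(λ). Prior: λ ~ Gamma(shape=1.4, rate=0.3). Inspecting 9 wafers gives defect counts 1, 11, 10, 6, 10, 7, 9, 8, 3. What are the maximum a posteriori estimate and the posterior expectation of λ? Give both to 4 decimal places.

Σ counts = 65. Posterior: Gamma(shape = 1.4+65 = 66.4, rate = 0.3+9 = 9.3).
Mode = (α−1)/β = 65.4/9.3 = 7.0323.
Mean = α/β = 66.4/9.3 = 7.1398.

MAP: 7.0323. Posterior mean: 7.1398.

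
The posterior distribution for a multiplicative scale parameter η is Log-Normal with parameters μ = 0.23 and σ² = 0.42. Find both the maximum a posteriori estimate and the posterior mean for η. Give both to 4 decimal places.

Mode = exp(μ − σ²) = exp(-0.19) = 0.8270.
Mean = exp(μ + σ²/2) = exp(0.440) = 1.5527.

MAP: 0.8270. Posterior mean: 1.5527.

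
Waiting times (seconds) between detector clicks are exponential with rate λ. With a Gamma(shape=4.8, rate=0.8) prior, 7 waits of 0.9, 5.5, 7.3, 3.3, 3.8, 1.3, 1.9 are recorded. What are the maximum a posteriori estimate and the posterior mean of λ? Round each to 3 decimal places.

Σ times = 24.0. Posterior: Gamma(shape = 4.8+7 = 11.8, rate = 0.8+24.0 = 24.8).
Mode = (α−1)/β = 10.8/24.8 = 0.435.
Mean = α/β = 11.8/24.8 = 0.476.
The posterior is right-skewed, so the mean exceeds the mode.

MAP = 0.435; posterior mean = 0.476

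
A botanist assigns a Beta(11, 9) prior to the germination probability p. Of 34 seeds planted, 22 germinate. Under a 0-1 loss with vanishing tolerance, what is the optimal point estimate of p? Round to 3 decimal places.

0.615

Posterior: Beta(11+22, 9+12) = Beta(33, 21).
Mode = (33−1)/(33+21−2) = 32/52 = 0.615.
Mean = 33/(33+21) = 33/54 = 0.611.
This is the posterior mode — the MAP estimate.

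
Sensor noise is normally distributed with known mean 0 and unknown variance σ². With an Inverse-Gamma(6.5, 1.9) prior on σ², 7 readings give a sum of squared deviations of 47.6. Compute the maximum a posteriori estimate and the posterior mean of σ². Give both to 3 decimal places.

σ²_MAP = 2.336, E[σ²|data] = 2.856

Posterior: Inverse-Gamma(shape = 6.5+7/2 = 10.0, scale = 1.9+47.6/2 = 25.7).
Mode = β/(α+1) = 25.7/11.0 = 2.336.
Mean = β/(α−1) = 25.7/9.0 = 2.856.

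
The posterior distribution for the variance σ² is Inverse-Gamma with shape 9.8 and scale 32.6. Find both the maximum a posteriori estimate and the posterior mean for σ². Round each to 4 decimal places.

Mode = β/(α+1) = 32.6/10.8 = 3.0185.
Mean = β/(α−1) = 32.6/8.8 = 3.7045.

MAP = 3.0185, posterior mean = 3.7045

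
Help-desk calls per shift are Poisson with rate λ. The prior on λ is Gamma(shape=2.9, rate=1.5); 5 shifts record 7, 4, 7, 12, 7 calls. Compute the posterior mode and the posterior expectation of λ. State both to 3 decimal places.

Σ counts = 37. Posterior: Gamma(shape = 2.9+37 = 39.9, rate = 1.5+5 = 6.5).
Mode = (α−1)/β = 38.9/6.5 = 5.985.
Mean = α/β = 39.9/6.5 = 6.138.
Right-skewed posterior ⇒ mode < mean.

MAP = 5.985, posterior mean = 6.138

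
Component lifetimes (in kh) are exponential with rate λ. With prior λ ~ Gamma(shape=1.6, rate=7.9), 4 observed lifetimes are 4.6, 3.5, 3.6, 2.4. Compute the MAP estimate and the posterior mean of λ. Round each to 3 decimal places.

MAP = 0.209, posterior mean = 0.255

Σ times = 14.1. Posterior: Gamma(shape = 1.6+4 = 5.6, rate = 7.9+14.1 = 22.0).
Mode = (α−1)/β = 4.6/22.0 = 0.209.
Mean = α/β = 5.6/22.0 = 0.255.
The posterior is right-skewed, so the mean exceeds the mode.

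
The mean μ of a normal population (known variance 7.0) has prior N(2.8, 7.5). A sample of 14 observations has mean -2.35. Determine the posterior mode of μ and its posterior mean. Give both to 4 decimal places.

MAP = -2.0281; posterior mean = -2.0281

Posterior for μ is Normal. Precision-weighted mean: (1/7.5·2.8 + 14/7.0·-2.35) / (1/7.5 + 14/7.0) = -2.0281.
A Normal posterior is symmetric, so mode = mean.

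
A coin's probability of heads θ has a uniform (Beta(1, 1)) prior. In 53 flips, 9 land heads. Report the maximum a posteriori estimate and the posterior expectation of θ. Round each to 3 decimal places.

Posterior: Beta(1+9, 1+44) = Beta(10, 45).
Mode = (10−1)/(10+45−2) = 9/53 = 0.170.
With a flat prior the MAP equals the MLE, 9/53.
Mean = 10/(10+45) = 10/55 = 0.182.

MAP = 0.170; posterior mean = 0.182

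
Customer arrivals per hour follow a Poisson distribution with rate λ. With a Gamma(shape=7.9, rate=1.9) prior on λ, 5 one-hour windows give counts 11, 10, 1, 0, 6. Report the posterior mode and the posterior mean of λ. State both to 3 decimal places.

Σ counts = 28. Posterior: Gamma(shape = 7.9+28 = 35.9, rate = 1.9+5 = 6.9).
Mode = (α−1)/β = 34.9/6.9 = 5.058.
Mean = α/β = 35.9/6.9 = 5.203.
Mean > mode: the posterior has a right tail.

MAP = 5.058, posterior mean = 5.203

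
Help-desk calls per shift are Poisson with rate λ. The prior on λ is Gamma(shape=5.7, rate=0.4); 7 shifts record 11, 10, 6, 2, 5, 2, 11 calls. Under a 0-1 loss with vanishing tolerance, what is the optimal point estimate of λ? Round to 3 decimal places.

6.986

Σ counts = 47. Posterior: Gamma(shape = 5.7+47 = 52.7, rate = 0.4+7 = 7.4).
Mode = (α−1)/β = 51.7/7.4 = 6.986.
Mean = α/β = 52.7/7.4 = 7.122.
This is the posterior mode — the MAP estimate.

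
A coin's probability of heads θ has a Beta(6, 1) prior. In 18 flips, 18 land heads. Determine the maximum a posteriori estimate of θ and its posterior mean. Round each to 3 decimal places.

maximum a posteriori estimate = 1.000, posterior mean = 0.960

Posterior: Beta(6+18, 1+0) = Beta(24, 1).
Since β = 1 ≤ 1 and α > 1, the Beta density is monotone increasing on [0,1]; the mode is at 1.
Mean = 24/(24+1) = 0.960.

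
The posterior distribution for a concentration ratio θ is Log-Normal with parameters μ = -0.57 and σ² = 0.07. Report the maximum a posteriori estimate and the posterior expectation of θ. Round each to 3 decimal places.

Mode = exp(μ − σ²) = exp(-0.64) = 0.527.
Mean = exp(μ + σ²/2) = exp(-0.535) = 0.586.

MAP = 0.527, posterior mean = 0.586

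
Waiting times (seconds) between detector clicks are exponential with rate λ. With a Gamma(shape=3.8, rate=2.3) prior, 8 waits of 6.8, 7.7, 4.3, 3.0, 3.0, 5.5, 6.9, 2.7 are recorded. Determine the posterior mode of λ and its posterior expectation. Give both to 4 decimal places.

Σ times = 39.9. Posterior: Gamma(shape = 3.8+8 = 11.8, rate = 2.3+39.9 = 42.2).
Mode = (α−1)/β = 10.8/42.2 = 0.2559.
Mean = α/β = 11.8/42.2 = 0.2796.

MAP = 0.2559, posterior mean = 0.2796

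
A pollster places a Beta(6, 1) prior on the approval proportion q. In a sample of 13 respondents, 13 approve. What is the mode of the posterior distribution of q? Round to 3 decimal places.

1.000

Posterior: Beta(6+13, 1+0) = Beta(19, 1).
Since β = 1 ≤ 1 and α > 1, the Beta density is monotone increasing on [0,1]; the mode is at 1.
Mean = 19/(19+1) = 0.950.
This is the posterior mode — the MAP estimate.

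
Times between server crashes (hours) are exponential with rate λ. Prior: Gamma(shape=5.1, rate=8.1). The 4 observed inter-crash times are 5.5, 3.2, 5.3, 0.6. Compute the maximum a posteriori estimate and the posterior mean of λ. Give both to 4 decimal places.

MAP = 0.3568, posterior mean = 0.4009

Σ times = 14.6. Posterior: Gamma(shape = 5.1+4 = 9.1, rate = 8.1+14.6 = 22.7).
Mode = (α−1)/β = 8.1/22.7 = 0.3568.
Mean = α/β = 9.1/22.7 = 0.4009.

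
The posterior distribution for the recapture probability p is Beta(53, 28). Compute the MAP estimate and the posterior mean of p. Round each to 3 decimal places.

Mode = (53−1)/(53+28−2) = 52/79 = 0.658.
Mean = 53/(53+28) = 53/81 = 0.654.
Left-skewed posterior ⇒ mean < mode.

p_MAP = 0.658, E[p|data] = 0.654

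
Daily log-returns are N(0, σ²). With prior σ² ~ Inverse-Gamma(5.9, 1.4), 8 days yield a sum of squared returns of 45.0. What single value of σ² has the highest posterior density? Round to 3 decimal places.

Posterior: Inverse-Gamma(shape = 5.9+8/2 = 9.9, scale = 1.4+45.0/2 = 23.9).
Mode = β/(α+1) = 23.9/10.9 = 2.193.
Mean = β/(α−1) = 23.9/8.9 = 2.685.
This is the posterior mode — the MAP estimate.

2.193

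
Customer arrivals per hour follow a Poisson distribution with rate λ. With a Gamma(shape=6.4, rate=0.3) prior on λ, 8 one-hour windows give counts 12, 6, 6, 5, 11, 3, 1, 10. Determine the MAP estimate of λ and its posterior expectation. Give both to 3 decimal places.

MAP estimate = 7.157, posterior expectation = 7.277

Σ counts = 54. Posterior: Gamma(shape = 6.4+54 = 60.4, rate = 0.3+8 = 8.3).
Mode = (α−1)/β = 59.4/8.3 = 7.157.
Mean = α/β = 60.4/8.3 = 7.277.
The posterior is right-skewed, so the mean exceeds the mode.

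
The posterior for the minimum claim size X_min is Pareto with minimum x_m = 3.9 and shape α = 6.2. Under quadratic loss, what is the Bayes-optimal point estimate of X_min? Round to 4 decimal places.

4.6500

The Pareto density is strictly decreasing on [x_m, ∞), so the mode is x_m = 3.9000.
Mean = α·x_m/(α−1) = 6.2·3.9/5.2 = 4.6500.
Quadratic loss ⇒ the optimal estimator is the posterior mean.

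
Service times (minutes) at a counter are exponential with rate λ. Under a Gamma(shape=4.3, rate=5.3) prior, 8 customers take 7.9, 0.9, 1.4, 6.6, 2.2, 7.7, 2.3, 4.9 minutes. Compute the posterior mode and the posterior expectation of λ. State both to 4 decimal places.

Σ times = 33.9. Posterior: Gamma(shape = 4.3+8 = 12.3, rate = 5.3+33.9 = 39.2).
Mode = (α−1)/β = 11.3/39.2 = 0.2883.
Mean = α/β = 12.3/39.2 = 0.3138.
Mean > mode: the posterior has a right tail.

MAP = 0.2883, posterior mean = 0.3138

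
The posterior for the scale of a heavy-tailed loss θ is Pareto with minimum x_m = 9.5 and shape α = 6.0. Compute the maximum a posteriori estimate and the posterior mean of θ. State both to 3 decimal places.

The Pareto density is strictly decreasing on [x_m, ∞), so the mode is x_m = 9.500.
Mean = α·x_m/(α−1) = 6.0·9.5/5.0 = 11.400.
The posterior is right-skewed, so the mean exceeds the mode.

θ_MAP = 9.500, E[θ|data] = 11.400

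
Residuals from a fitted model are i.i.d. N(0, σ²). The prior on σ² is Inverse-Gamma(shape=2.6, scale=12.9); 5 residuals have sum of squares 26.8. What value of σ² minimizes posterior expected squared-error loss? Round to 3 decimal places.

6.415

Posterior: Inverse-Gamma(shape = 2.6+5/2 = 5.1, scale = 12.9+26.8/2 = 26.3).
Mode = β/(α+1) = 26.3/6.1 = 4.311.
Mean = β/(α−1) = 26.3/4.1 = 6.415.
Squared-error loss ⇒ the optimal estimator is the posterior mean.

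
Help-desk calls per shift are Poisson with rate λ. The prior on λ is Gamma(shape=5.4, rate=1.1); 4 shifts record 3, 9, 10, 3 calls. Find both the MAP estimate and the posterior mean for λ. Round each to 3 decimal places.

Σ counts = 25. Posterior: Gamma(shape = 5.4+25 = 30.4, rate = 1.1+4 = 5.1).
Mode = (α−1)/β = 29.4/5.1 = 5.765.
Mean = α/β = 30.4/5.1 = 5.961.
The mean is pulled above the mode by the posterior's right skew.

MAP: 5.765. Posterior mean: 5.961.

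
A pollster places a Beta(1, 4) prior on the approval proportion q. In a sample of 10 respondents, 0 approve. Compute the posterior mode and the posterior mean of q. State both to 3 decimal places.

Posterior: Beta(1+0, 4+10) = Beta(1, 14).
Since α = 1 ≤ 1 and β > 1, the Beta density is monotone decreasing on [0,1]; the mode is at 0.
Mean = 1/(1+14) = 0.067.

MAP = 0.000, posterior mean = 0.067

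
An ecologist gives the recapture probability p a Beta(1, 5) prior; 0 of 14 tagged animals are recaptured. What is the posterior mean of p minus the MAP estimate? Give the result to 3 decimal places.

Posterior: Beta(1+0, 5+14) = Beta(1, 19).
Since α = 1 ≤ 1 and β > 1, the Beta density is monotone decreasing on [0,1]; the mode is at 0.
Mean = 1/(1+19) = 0.050.
Difference = 0.050 − 0.000 = 0.050.
Mean > mode: the posterior has a right tail.

0.050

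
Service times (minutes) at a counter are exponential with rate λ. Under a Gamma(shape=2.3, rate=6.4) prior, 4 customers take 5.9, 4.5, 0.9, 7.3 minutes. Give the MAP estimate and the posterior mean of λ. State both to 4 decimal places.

MAP: 0.2120. Posterior mean: 0.2520.

Σ times = 18.6. Posterior: Gamma(shape = 2.3+4 = 6.3, rate = 6.4+18.6 = 25.0).
Mode = (α−1)/β = 5.3/25.0 = 0.2120.
Mean = α/β = 6.3/25.0 = 0.2520.
The posterior is right-skewed, so the mean exceeds the mode.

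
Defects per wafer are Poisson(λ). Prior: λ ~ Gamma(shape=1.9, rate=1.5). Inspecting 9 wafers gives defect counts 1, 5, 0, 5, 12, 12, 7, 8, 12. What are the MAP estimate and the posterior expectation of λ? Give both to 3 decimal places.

Σ counts = 62. Posterior: Gamma(shape = 1.9+62 = 63.9, rate = 1.5+9 = 10.5).
Mode = (α−1)/β = 62.9/10.5 = 5.990.
Mean = α/β = 63.9/10.5 = 6.086.
The posterior is right-skewed, so the mean exceeds the mode.

MAP: 5.990. Posterior mean: 6.086.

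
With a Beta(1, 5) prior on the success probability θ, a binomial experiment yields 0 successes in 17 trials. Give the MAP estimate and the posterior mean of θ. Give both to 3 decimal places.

Posterior: Beta(1+0, 5+17) = Beta(1, 22).
Since α = 1 ≤ 1 and β > 1, the Beta density is monotone decreasing on [0,1]; the mode is at 0.
Mean = 1/(1+22) = 0.043.
The posterior is right-skewed, so the mean exceeds the mode.

MAP = 0.000, posterior mean = 0.043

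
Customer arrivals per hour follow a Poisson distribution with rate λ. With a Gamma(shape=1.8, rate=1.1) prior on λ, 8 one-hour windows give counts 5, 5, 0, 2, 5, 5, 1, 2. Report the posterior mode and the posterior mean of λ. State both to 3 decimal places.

posterior mode = 2.835, posterior mean = 2.945

Σ counts = 25. Posterior: Gamma(shape = 1.8+25 = 26.8, rate = 1.1+8 = 9.1).
Mode = (α−1)/β = 25.8/9.1 = 2.835.
Mean = α/β = 26.8/9.1 = 2.945.
The mean is pulled above the mode by the posterior's right skew.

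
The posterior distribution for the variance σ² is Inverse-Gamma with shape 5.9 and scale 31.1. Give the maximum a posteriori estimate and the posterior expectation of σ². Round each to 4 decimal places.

Mode = β/(α+1) = 31.1/6.9 = 4.5072.
Mean = β/(α−1) = 31.1/4.9 = 6.3469.

MAP = 4.5072; posterior mean = 6.3469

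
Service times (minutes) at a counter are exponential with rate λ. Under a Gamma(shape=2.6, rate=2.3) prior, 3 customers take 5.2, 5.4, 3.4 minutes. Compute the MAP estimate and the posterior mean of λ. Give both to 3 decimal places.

MAP = 0.282; posterior mean = 0.344

Σ times = 14.0. Posterior: Gamma(shape = 2.6+3 = 5.6, rate = 2.3+14.0 = 16.3).
Mode = (α−1)/β = 4.6/16.3 = 0.282.
Mean = α/β = 5.6/16.3 = 0.344.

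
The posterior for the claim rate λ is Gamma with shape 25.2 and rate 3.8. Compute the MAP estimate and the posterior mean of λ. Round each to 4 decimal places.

Mode = (α−1)/β = 24.2/3.8 = 6.3684.
Mean = α/β = 25.2/3.8 = 6.6316.
The mean is pulled above the mode by the posterior's right skew.

MAP: 6.3684. Posterior mean: 6.6316.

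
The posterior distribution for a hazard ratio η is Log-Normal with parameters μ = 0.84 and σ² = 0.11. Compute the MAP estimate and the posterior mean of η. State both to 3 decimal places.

MAP = 2.075; posterior mean = 2.447

Mode = exp(μ − σ²) = exp(0.73) = 2.075.
Mean = exp(μ + σ²/2) = exp(0.895) = 2.447.
Mean > mode: the posterior has a right tail.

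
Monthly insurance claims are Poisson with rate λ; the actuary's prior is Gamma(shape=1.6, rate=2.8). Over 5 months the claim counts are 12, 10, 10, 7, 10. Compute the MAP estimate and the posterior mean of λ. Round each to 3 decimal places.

Σ counts = 49. Posterior: Gamma(shape = 1.6+49 = 50.6, rate = 2.8+5 = 7.8).
Mode = (α−1)/β = 49.6/7.8 = 6.359.
Mean = α/β = 50.6/7.8 = 6.487.

λ_MAP = 6.359, E[λ|data] = 6.487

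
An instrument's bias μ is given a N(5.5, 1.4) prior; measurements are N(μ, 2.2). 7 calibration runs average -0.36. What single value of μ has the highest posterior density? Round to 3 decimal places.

Posterior for μ is Normal. Precision-weighted mean: (1/1.4·5.5 + 7/2.2·-0.36) / (1/1.4 + 7/2.2) = 0.714.
A Normal posterior is symmetric, so mode = mean.
This is the posterior mode — the MAP estimate.

0.714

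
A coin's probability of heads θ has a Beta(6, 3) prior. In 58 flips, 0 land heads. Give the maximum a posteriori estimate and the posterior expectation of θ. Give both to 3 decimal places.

Posterior: Beta(6+0, 3+58) = Beta(6, 61).
Mode = (6−1)/(6+61−2) = 5/65 = 0.077.
Mean = 6/(6+61) = 6/67 = 0.090.

MAP = 0.077; posterior mean = 0.090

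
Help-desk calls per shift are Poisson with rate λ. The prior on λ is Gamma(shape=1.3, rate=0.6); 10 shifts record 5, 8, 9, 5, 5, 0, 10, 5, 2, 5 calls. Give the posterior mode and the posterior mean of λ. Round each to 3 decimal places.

Σ counts = 54. Posterior: Gamma(shape = 1.3+54 = 55.3, rate = 0.6+10 = 10.6).
Mode = (α−1)/β = 54.3/10.6 = 5.123.
Mean = α/β = 55.3/10.6 = 5.217.
The posterior is right-skewed, so the mean exceeds the mode.

MAP = 5.123; posterior mean = 5.217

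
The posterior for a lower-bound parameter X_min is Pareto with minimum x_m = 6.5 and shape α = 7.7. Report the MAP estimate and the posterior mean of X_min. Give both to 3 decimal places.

The Pareto density is strictly decreasing on [x_m, ∞), so the mode is x_m = 6.500.
Mean = α·x_m/(α−1) = 7.7·6.5/6.7 = 7.470.
The posterior is right-skewed, so the mean exceeds the mode.

MAP: 6.500. Posterior mean: 7.470.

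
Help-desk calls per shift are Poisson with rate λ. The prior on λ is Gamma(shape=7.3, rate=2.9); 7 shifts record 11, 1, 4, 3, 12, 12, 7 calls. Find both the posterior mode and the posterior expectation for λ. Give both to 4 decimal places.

posterior mode = 5.6869, posterior expectation = 5.7879

Σ counts = 50. Posterior: Gamma(shape = 7.3+50 = 57.3, rate = 2.9+7 = 9.9).
Mode = (α−1)/β = 56.3/9.9 = 5.6869.
Mean = α/β = 57.3/9.9 = 5.7879.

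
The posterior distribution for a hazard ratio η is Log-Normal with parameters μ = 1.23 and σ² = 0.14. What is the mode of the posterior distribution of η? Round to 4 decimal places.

2.9743

Mode = exp(μ − σ²) = exp(1.09) = 2.9743.
Mean = exp(μ + σ²/2) = exp(1.300) = 3.6693.
This is the posterior mode — the MAP estimate.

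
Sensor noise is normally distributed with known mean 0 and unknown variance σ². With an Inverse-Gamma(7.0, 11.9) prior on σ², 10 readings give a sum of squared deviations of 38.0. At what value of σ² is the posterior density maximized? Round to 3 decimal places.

2.377

Posterior: Inverse-Gamma(shape = 7.0+10/2 = 12.0, scale = 11.9+38.0/2 = 30.9).
Mode = β/(α+1) = 30.9/13.0 = 2.377.
Mean = β/(α−1) = 30.9/11.0 = 2.809.
This is the posterior mode — the MAP estimate.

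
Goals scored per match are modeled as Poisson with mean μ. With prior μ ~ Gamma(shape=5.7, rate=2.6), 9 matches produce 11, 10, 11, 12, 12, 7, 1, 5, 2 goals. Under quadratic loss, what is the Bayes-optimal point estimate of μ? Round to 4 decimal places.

6.6121

Σ counts = 71. Posterior: Gamma(shape = 5.7+71 = 76.7, rate = 2.6+9 = 11.6).
Mode = (α−1)/β = 75.7/11.6 = 6.5259.
Mean = α/β = 76.7/11.6 = 6.6121.
Quadratic loss ⇒ the optimal estimator is the posterior mean.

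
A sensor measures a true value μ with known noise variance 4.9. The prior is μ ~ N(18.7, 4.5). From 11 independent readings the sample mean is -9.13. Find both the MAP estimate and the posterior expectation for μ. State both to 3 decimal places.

Posterior for μ is Normal. Precision-weighted mean: (1/4.5·18.7 + 11/4.9·-9.13) / (1/4.5 + 11/4.9) = -6.623.
A Normal posterior is symmetric, so mode = mean.

MAP: -6.623. Posterior mean: -6.623.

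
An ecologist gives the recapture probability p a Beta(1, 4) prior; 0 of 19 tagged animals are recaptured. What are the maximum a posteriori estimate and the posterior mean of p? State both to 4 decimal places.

MAP = 0.0000; posterior mean = 0.0417

Posterior: Beta(1+0, 4+19) = Beta(1, 23).
Since α = 1 ≤ 1 and β > 1, the Beta density is monotone decreasing on [0,1]; the mode is at 0.
Mean = 1/(1+23) = 0.0417.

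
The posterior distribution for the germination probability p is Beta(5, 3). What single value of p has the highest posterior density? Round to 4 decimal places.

Mode = (5−1)/(5+3−2) = 4/6 = 0.6667.
Mean = 5/(5+3) = 5/8 = 0.6250.
This is the posterior mode — the MAP estimate.

0.6667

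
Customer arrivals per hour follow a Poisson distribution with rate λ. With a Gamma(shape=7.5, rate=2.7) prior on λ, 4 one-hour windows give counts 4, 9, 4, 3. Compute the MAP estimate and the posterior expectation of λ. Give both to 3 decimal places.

MAP: 3.955. Posterior mean: 4.104.

Σ counts = 20. Posterior: Gamma(shape = 7.5+20 = 27.5, rate = 2.7+4 = 6.7).
Mode = (α−1)/β = 26.5/6.7 = 3.955.
Mean = α/β = 27.5/6.7 = 4.104.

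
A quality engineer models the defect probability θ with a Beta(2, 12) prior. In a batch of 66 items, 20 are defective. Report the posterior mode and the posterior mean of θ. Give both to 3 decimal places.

MAP = 0.269; posterior mean = 0.275

Posterior: Beta(2+20, 12+46) = Beta(22, 58).
Mode = (22−1)/(22+58−2) = 21/78 = 0.269.
Mean = 22/(22+58) = 22/80 = 0.275.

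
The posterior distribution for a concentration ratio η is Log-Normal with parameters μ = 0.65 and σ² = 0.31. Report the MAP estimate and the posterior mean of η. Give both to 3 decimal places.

MAP = 1.405; posterior mean = 2.237

Mode = exp(μ − σ²) = exp(0.34) = 1.405.
Mean = exp(μ + σ²/2) = exp(0.805) = 2.237.
The mean is pulled above the mode by the posterior's right skew.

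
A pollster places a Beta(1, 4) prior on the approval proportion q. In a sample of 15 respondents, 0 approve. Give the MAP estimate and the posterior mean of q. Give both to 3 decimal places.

MAP: 0.000. Posterior mean: 0.050.

Posterior: Beta(1+0, 4+15) = Beta(1, 19).
Since α = 1 ≤ 1 and β > 1, the Beta density is monotone decreasing on [0,1]; the mode is at 0.
Mean = 1/(1+19) = 0.050.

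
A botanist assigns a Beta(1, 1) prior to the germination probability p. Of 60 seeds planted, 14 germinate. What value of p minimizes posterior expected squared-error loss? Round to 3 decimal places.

0.242

Posterior: Beta(1+14, 1+46) = Beta(15, 47).
Mode = (15−1)/(15+47−2) = 14/60 = 0.233.
With a flat prior the MAP equals the MLE, 14/60.
Mean = 15/(15+47) = 15/62 = 0.242.
Squared-error loss ⇒ the optimal estimator is the posterior mean.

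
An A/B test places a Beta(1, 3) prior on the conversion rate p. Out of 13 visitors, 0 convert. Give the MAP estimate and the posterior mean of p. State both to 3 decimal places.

Posterior: Beta(1+0, 3+13) = Beta(1, 16).
Since α = 1 ≤ 1 and β > 1, the Beta density is monotone decreasing on [0,1]; the mode is at 0.
Mean = 1/(1+16) = 0.059.

MAP = 0.000; posterior mean = 0.059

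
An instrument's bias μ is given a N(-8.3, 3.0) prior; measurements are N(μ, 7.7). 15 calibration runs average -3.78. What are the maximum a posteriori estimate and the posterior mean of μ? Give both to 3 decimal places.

MAP = -4.440; posterior mean = -4.440

Posterior for μ is Normal. Precision-weighted mean: (1/3.0·-8.3 + 15/7.7·-3.78) / (1/3.0 + 15/7.7) = -4.440.
A Normal posterior is symmetric, so mode = mean.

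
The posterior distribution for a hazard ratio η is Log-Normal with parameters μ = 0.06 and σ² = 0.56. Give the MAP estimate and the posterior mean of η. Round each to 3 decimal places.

MAP: 0.607. Posterior mean: 1.405.

Mode = exp(μ − σ²) = exp(-0.50) = 0.607.
Mean = exp(μ + σ²/2) = exp(0.340) = 1.405.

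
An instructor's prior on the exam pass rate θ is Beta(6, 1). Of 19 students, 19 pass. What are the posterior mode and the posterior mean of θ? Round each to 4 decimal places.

Posterior: Beta(6+19, 1+0) = Beta(25, 1).
Since β = 1 ≤ 1 and α > 1, the Beta density is monotone increasing on [0,1]; the mode is at 1.
Mean = 25/(25+1) = 0.9615.

MAP: 1.0000. Posterior mean: 0.9615.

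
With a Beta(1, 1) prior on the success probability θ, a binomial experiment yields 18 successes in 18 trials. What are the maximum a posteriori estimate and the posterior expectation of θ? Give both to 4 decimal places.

MAP: 1.0000. Posterior mean: 0.9500.

Posterior: Beta(1+18, 1+0) = Beta(19, 1).
Since β = 1 ≤ 1 and α > 1, the Beta density is monotone increasing on [0,1]; the mode is at 1.
Mean = 19/(19+1) = 0.9500.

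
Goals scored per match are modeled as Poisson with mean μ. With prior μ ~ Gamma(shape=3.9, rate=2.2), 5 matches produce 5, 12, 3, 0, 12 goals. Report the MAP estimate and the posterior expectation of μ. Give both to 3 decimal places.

Σ counts = 32. Posterior: Gamma(shape = 3.9+32 = 35.9, rate = 2.2+5 = 7.2).
Mode = (α−1)/β = 34.9/7.2 = 4.847.
Mean = α/β = 35.9/7.2 = 4.986.
The posterior is right-skewed, so the mean exceeds the mode.

μ_MAP = 4.847, E[μ|data] = 4.986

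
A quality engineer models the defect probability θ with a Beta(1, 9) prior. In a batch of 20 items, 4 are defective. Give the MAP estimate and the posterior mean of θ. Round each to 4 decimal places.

MAP = 0.1429, posterior mean = 0.1667

Posterior: Beta(1+4, 9+16) = Beta(5, 25).
Mode = (5−1)/(5+25−2) = 4/28 = 0.1429.
Mean = 5/(5+25) = 5/30 = 0.1667.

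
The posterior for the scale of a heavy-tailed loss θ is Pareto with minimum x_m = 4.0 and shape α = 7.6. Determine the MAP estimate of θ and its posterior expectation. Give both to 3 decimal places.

MAP = 4.000; posterior mean = 4.606

The Pareto density is strictly decreasing on [x_m, ∞), so the mode is x_m = 4.000.
Mean = α·x_m/(α−1) = 7.6·4.0/6.6 = 4.606.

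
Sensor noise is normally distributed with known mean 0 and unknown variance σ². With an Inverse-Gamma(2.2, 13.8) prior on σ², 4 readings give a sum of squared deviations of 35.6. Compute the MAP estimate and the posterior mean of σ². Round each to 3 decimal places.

Posterior: Inverse-Gamma(shape = 2.2+4/2 = 4.2, scale = 13.8+35.6/2 = 31.6).
Mode = β/(α+1) = 31.6/5.2 = 6.077.
Mean = β/(α−1) = 31.6/3.2 = 9.875.
Right-skewed posterior ⇒ mode < mean.

MAP: 6.077. Posterior mean: 9.875.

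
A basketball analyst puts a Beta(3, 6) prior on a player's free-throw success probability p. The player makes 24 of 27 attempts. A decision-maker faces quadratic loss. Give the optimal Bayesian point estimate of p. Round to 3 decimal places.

0.750

Posterior: Beta(3+24, 6+3) = Beta(27, 9).
Mode = (27−1)/(27+9−2) = 26/34 = 0.765.
Mean = 27/(27+9) = 27/36 = 0.750.
Quadratic loss ⇒ the optimal estimator is the posterior mean.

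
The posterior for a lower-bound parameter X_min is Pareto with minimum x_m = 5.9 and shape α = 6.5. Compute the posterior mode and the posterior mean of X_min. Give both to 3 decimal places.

MAP = 5.900, posterior mean = 6.973

The Pareto density is strictly decreasing on [x_m, ∞), so the mode is x_m = 5.900.
Mean = α·x_m/(α−1) = 6.5·5.9/5.5 = 6.973.
Right-skewed posterior ⇒ mode < mean.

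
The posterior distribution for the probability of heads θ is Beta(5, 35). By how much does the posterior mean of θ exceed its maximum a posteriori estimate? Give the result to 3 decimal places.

0.020

Mode = (5−1)/(5+35−2) = 4/38 = 0.105.
Mean = 5/(5+35) = 5/40 = 0.125.
Difference = 0.125 − 0.105 = 0.020.
Mean > mode: the posterior has a right tail.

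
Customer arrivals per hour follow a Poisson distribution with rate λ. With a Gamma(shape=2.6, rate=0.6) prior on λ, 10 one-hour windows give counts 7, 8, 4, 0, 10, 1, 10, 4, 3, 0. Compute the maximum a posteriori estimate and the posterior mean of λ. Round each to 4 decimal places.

Σ counts = 47. Posterior: Gamma(shape = 2.6+47 = 49.6, rate = 0.6+10 = 10.6).
Mode = (α−1)/β = 48.6/10.6 = 4.5849.
Mean = α/β = 49.6/10.6 = 4.6792.
Right-skewed posterior ⇒ mode < mean.

MAP: 4.5849. Posterior mean: 4.6792.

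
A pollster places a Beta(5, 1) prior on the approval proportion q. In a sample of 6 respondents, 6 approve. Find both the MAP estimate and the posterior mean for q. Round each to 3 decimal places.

Posterior: Beta(5+6, 1+0) = Beta(11, 1).
Since β = 1 ≤ 1 and α > 1, the Beta density is monotone increasing on [0,1]; the mode is at 1.
Mean = 11/(11+1) = 0.917.

MAP = 1.000; posterior mean = 0.917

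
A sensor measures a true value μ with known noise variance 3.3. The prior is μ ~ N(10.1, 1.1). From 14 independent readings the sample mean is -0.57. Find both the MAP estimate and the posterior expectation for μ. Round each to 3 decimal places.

Posterior for μ is Normal. Precision-weighted mean: (1/1.1·10.1 + 14/3.3·-0.57) / (1/1.1 + 14/3.3) = 1.313.
A Normal posterior is symmetric, so mode = mean.

MAP: 1.313. Posterior mean: 1.313.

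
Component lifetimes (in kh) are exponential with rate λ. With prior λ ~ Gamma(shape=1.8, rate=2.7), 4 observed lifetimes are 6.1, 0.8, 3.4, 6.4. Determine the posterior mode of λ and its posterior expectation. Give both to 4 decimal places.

Σ times = 16.7. Posterior: Gamma(shape = 1.8+4 = 5.8, rate = 2.7+16.7 = 19.4).
Mode = (α−1)/β = 4.8/19.4 = 0.2474.
Mean = α/β = 5.8/19.4 = 0.2990.
The posterior is right-skewed, so the mean exceeds the mode.

λ_MAP = 0.2474, E[λ|data] = 0.2990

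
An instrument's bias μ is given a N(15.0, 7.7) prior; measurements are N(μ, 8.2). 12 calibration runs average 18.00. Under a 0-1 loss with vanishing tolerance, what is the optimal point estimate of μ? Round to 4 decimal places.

Posterior for μ is Normal. Precision-weighted mean: (1/7.7·15.0 + 12/8.2·18.00) / (1/7.7 + 12/8.2) = 17.7555.
A Normal posterior is symmetric, so mode = mean.
This is the posterior mode — the MAP estimate.

17.7555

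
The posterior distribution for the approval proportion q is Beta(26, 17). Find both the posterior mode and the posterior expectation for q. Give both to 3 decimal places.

Mode = (26−1)/(26+17−2) = 25/41 = 0.610.
Mean = 26/(26+17) = 26/43 = 0.605.

MAP = 0.610, posterior mean = 0.605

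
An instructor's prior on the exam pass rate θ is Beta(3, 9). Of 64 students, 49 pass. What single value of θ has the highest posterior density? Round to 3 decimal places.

0.689

Posterior: Beta(3+49, 9+15) = Beta(52, 24).
Mode = (52−1)/(52+24−2) = 51/74 = 0.689.
Mean = 52/(52+24) = 52/76 = 0.684.
This is the posterior mode — the MAP estimate.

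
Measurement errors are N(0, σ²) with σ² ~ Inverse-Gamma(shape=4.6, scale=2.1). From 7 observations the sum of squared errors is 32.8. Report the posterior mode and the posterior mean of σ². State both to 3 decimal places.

MAP: 2.033. Posterior mean: 2.606.

Posterior: Inverse-Gamma(shape = 4.6+7/2 = 8.1, scale = 2.1+32.8/2 = 18.5).
Mode = β/(α+1) = 18.5/9.1 = 2.033.
Mean = β/(α−1) = 18.5/7.1 = 2.606.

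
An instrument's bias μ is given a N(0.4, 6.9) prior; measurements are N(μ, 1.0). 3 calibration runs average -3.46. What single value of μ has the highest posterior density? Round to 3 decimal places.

Posterior for μ is Normal. Precision-weighted mean: (1/6.9·0.4 + 3/1.0·-3.46) / (1/6.9 + 3/1.0) = -3.282.
A Normal posterior is symmetric, so mode = mean.
This is the posterior mode — the MAP estimate.

-3.282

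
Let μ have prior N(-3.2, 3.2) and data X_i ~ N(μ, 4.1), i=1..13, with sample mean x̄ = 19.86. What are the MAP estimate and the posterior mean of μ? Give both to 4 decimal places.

MAP: 17.7912. Posterior mean: 17.7912.

Posterior for μ is Normal. Precision-weighted mean: (1/3.2·-3.2 + 13/4.1·19.86) / (1/3.2 + 13/4.1) = 17.7912.
A Normal posterior is symmetric, so mode = mean.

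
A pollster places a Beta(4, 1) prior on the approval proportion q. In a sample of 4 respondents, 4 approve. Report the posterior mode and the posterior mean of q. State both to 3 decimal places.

Posterior: Beta(4+4, 1+0) = Beta(8, 1).
Since β = 1 ≤ 1 and α > 1, the Beta density is monotone increasing on [0,1]; the mode is at 1.
Mean = 8/(8+1) = 0.889.
The mean is pulled below the mode by the posterior's left skew.

q_MAP = 1.000, E[q|data] = 0.889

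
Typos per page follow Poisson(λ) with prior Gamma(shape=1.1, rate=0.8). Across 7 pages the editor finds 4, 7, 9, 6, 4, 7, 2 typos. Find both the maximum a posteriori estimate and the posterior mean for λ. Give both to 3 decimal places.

MAP = 5.013, posterior mean = 5.141

Σ counts = 39. Posterior: Gamma(shape = 1.1+39 = 40.1, rate = 0.8+7 = 7.8).
Mode = (α−1)/β = 39.1/7.8 = 5.013.
Mean = α/β = 40.1/7.8 = 5.141.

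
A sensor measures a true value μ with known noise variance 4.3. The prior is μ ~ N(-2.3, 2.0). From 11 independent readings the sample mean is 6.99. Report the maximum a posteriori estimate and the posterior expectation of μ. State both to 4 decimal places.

maximum a posteriori estimate = 5.4711, posterior expectation = 5.4711

Posterior for μ is Normal. Precision-weighted mean: (1/2.0·-2.3 + 11/4.3·6.99) / (1/2.0 + 11/4.3) = 5.4711.
A Normal posterior is symmetric, so mode = mean.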